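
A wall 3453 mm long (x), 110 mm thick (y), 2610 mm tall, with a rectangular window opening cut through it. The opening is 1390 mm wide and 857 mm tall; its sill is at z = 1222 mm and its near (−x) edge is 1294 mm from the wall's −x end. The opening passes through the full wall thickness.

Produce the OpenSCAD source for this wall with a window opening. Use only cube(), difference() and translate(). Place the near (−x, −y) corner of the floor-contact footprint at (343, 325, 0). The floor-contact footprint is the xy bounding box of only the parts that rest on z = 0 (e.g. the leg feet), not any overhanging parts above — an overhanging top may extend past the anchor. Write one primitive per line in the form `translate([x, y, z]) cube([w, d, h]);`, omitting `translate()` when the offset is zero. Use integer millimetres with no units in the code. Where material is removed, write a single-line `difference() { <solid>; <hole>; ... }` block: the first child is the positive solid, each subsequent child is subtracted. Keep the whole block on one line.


difference() { translate([343, 325, 0]) cube([3453, 110, 2610]); translate([1637, 325, 1222]) cube([1390, 110, 857]); }


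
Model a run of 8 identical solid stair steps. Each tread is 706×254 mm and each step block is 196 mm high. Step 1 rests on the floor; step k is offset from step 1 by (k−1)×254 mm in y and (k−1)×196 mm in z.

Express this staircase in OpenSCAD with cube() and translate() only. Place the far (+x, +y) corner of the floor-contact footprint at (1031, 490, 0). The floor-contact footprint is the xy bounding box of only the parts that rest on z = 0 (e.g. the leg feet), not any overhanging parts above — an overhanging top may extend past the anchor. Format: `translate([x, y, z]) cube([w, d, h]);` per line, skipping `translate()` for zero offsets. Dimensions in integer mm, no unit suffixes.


translate([325, 236, 0]) cube([706, 254, 196]);
translate([325, 490, 196]) cube([706, 254, 196]);
translate([325, 744, 392]) cube([706, 254, 196]);
translate([325, 998, 588]) cube([706, 254, 196]);
translate([325, 1252, 784]) cube([706, 254, 196]);
translate([325, 1506, 980]) cube([706, 254, 196]);
translate([325, 1760, 1176]) cube([706, 254, 196]);
translate([325, 2014, 1372]) cube([706, 254, 196]);


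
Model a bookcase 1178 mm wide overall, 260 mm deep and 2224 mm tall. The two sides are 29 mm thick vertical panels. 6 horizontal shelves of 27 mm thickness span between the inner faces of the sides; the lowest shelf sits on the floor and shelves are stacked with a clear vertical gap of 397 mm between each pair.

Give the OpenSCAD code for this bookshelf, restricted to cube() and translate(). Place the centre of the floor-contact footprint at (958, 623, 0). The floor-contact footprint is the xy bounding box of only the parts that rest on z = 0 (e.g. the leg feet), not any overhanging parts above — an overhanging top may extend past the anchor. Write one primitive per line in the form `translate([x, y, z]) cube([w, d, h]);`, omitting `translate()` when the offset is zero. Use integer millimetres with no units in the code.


translate([369, 493, 0]) cube([29, 260, 2224]);
translate([1518, 493, 0]) cube([29, 260, 2224]);
translate([398, 493, 0]) cube([1120, 260, 27]);
translate([398, 493, 424]) cube([1120, 260, 27]);
translate([398, 493, 848]) cube([1120, 260, 27]);
translate([398, 493, 1272]) cube([1120, 260, 27]);
translate([398, 493, 1696]) cube([1120, 260, 27]);
translate([398, 493, 2120]) cube([1120, 260, 27]);


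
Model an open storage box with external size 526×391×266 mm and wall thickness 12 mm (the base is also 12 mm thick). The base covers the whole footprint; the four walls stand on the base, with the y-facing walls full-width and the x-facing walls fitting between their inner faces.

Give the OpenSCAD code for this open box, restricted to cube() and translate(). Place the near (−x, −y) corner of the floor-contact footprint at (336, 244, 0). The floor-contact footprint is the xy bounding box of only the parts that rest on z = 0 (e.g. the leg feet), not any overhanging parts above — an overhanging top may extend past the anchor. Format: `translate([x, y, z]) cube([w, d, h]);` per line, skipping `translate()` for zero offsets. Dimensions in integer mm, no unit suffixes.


translate([336, 244, 0]) cube([526, 391, 12]);
translate([336, 244, 12]) cube([526, 12, 254]);
translate([336, 623, 12]) cube([526, 12, 254]);
translate([336, 256, 12]) cube([12, 367, 254]);
translate([850, 256, 12]) cube([12, 367, 254]);


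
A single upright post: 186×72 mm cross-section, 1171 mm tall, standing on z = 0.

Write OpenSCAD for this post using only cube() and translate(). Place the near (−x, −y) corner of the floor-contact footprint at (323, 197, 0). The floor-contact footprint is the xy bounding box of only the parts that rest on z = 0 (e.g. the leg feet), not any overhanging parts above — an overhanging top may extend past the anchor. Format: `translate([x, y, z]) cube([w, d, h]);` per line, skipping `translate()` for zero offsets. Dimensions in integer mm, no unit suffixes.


translate([323, 197, 0]) cube([186, 72, 1171]);


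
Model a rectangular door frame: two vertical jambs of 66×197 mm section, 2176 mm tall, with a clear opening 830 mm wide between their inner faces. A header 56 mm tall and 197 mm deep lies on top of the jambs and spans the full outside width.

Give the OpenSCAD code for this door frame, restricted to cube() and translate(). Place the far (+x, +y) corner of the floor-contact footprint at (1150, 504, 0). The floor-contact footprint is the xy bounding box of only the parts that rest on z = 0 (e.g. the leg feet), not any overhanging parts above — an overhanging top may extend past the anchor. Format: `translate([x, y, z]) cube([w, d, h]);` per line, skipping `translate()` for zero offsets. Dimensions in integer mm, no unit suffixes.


translate([188, 307, 0]) cube([66, 197, 2176]);
translate([1084, 307, 0]) cube([66, 197, 2176]);
translate([188, 307, 2176]) cube([962, 197, 56]);


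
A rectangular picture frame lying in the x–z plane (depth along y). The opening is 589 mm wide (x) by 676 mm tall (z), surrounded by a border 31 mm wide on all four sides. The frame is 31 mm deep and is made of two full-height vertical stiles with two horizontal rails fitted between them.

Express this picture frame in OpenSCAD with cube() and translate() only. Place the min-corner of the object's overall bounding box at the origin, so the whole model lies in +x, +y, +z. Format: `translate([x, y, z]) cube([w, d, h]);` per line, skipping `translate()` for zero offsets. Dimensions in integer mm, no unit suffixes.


cube([31, 31, 738]);
translate([620, 0, 0]) cube([31, 31, 738]);
translate([31, 0, 0]) cube([589, 31, 31]);
translate([31, 0, 707]) cube([589, 31, 31]);


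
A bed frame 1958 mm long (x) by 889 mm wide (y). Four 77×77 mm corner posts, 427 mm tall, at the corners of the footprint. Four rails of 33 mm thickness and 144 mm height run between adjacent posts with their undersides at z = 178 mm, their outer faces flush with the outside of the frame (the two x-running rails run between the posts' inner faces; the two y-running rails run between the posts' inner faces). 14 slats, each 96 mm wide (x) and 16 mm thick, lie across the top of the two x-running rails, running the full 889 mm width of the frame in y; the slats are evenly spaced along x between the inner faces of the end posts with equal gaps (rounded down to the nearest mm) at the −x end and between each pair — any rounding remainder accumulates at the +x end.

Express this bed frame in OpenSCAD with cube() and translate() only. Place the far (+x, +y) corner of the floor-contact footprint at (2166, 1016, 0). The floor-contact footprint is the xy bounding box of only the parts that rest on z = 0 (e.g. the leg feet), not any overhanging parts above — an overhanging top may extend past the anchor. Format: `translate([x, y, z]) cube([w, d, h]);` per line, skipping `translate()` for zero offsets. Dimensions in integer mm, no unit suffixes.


translate([208, 127, 0]) cube([77, 77, 427]);
translate([208, 939, 0]) cube([77, 77, 427]);
translate([2089, 127, 0]) cube([77, 77, 427]);
translate([2089, 939, 0]) cube([77, 77, 427]);
translate([285, 127, 178]) cube([1804, 33, 144]);
translate([285, 983, 178]) cube([1804, 33, 144]);
translate([208, 204, 178]) cube([33, 735, 144]);
translate([2133, 204, 178]) cube([33, 735, 144]);
translate([315, 127, 322]) cube([96, 889, 16]);
translate([441, 127, 322]) cube([96, 889, 16]);
translate([567, 127, 322]) cube([96, 889, 16]);
translate([693, 127, 322]) cube([96, 889, 16]);
translate([819, 127, 322]) cube([96, 889, 16]);
translate([945, 127, 322]) cube([96, 889, 16]);
translate([1071, 127, 322]) cube([96, 889, 16]);
translate([1197, 127, 322]) cube([96, 889, 16]);
translate([1323, 127, 322]) cube([96, 889, 16]);
translate([1449, 127, 322]) cube([96, 889, 16]);
translate([1575, 127, 322]) cube([96, 889, 16]);
translate([1701, 127, 322]) cube([96, 889, 16]);
translate([1827, 127, 322]) cube([96, 889, 16]);
translate([1953, 127, 322]) cube([96, 889, 16]);


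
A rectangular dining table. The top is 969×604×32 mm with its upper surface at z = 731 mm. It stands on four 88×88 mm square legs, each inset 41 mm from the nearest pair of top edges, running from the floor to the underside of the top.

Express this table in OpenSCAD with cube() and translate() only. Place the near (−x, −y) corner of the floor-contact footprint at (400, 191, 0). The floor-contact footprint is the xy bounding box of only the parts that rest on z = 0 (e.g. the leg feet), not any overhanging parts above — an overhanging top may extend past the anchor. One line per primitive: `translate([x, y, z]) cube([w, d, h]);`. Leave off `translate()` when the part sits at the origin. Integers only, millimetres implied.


translate([359, 150, 699]) cube([969, 604, 32]);
translate([400, 191, 0]) cube([88, 88, 699]);
translate([1199, 191, 0]) cube([88, 88, 699]);
translate([400, 625, 0]) cube([88, 88, 699]);
translate([1199, 625, 0]) cube([88, 88, 699]);


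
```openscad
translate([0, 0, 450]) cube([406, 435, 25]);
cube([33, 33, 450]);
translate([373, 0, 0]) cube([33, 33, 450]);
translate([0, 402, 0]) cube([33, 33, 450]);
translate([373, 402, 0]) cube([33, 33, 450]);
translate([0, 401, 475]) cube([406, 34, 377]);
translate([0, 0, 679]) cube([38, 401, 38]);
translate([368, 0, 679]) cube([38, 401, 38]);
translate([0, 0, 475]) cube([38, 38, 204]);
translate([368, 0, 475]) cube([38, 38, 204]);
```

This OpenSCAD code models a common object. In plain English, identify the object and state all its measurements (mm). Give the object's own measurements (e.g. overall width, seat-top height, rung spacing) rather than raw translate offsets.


A chair. The seat is a 406×435×25 mm slab with its top at z = 475 mm, on four 33×33 mm corner legs (flush with the seat edges, standing on z = 0). A flat backrest 34 mm thick, 377 mm tall, spans the full seat width and rises from the seat top along its +y edge, rear face flush with the rear of the seat. Two armrests of 38×38 mm section run along each side from the seat's front edge to the front of the backrest, top faces 242 mm above the seat top and outer faces flush with the seat's x-edges; a 38×38 mm post under the front of each armrest stands on the seat at the front corner.


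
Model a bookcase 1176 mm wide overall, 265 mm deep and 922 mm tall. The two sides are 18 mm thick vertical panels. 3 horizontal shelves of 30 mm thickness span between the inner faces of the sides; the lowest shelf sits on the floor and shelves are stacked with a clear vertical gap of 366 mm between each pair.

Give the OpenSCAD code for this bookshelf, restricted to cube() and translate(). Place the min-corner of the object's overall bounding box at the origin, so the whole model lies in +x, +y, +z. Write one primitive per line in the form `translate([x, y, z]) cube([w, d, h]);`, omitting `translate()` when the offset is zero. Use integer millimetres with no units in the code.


cube([18, 265, 922]);
translate([1158, 0, 0]) cube([18, 265, 922]);
translate([18, 0, 0]) cube([1140, 265, 30]);
translate([18, 0, 396]) cube([1140, 265, 30]);
translate([18, 0, 792]) cube([1140, 265, 30]);


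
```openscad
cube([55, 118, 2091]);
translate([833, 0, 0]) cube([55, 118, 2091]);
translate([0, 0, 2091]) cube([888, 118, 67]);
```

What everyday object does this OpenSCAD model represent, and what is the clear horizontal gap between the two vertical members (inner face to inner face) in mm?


A door frame. The clear opening width is 778 mm.

Two 2091 mm tall posts with a header on top — a door frame. The left jamb is 55 mm wide at x = 0; the right jamb starts at x = 833. The clear opening is 833 − 55 = 778 mm.


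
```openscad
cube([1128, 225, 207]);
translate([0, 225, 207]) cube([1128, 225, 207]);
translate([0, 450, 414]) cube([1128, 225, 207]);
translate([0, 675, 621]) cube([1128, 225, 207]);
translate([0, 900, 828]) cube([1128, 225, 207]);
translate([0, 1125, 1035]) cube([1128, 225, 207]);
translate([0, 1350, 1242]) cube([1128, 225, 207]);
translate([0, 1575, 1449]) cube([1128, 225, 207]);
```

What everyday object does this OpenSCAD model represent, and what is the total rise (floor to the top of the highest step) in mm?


A staircase. The total rise is 1656 mm.

8 identical blocks, each offset up and back from the previous — a staircase. Each step is 207 mm tall and there are 8 of them, so the total rise is 8 × 207 = 1656 mm.


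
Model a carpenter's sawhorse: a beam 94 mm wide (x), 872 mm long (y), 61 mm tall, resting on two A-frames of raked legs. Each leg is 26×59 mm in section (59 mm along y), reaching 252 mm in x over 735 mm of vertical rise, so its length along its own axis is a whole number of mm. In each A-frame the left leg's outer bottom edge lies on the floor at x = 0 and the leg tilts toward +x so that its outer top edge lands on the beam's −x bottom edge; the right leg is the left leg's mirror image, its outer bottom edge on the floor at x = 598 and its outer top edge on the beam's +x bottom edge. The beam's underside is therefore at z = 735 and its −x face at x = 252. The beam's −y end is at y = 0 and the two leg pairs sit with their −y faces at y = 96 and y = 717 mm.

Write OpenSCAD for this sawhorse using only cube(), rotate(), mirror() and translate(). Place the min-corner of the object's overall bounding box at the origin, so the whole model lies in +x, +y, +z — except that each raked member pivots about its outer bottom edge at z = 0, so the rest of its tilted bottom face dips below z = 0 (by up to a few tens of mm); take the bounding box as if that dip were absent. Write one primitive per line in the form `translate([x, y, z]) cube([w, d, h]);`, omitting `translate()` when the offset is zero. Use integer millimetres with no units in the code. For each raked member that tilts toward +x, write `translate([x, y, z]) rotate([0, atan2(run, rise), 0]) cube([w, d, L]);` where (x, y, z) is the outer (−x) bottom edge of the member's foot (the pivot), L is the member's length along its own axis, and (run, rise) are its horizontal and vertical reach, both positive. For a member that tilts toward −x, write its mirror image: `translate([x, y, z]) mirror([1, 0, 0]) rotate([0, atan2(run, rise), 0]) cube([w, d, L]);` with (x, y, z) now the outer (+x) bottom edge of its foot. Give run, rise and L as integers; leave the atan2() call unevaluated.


translate([252, 0, 735]) cube([94, 872, 61]);
translate([0, 96, 0]) rotate([0, atan2(252, 735), 0]) cube([26, 59, 777]);
translate([598, 96, 0]) mirror([1, 0, 0]) rotate([0, atan2(252, 735), 0]) cube([26, 59, 777]);
translate([0, 717, 0]) rotate([0, atan2(252, 735), 0]) cube([26, 59, 777]);
translate([598, 717, 0]) mirror([1, 0, 0]) rotate([0, atan2(252, 735), 0]) cube([26, 59, 777]);


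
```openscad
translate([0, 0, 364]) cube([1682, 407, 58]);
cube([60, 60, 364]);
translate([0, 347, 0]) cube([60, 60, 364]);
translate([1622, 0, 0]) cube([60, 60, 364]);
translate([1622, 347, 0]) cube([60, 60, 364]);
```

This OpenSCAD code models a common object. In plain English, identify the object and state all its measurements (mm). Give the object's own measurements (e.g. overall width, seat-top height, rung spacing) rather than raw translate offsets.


A long wooden bench with a 1682 mm (x) × 407 mm (y) seat, 58 mm thick, its top surface 422 mm above the floor. Four 60 mm square legs at the seat corners, flush with the edges, run from z = 0 to the seat underside.


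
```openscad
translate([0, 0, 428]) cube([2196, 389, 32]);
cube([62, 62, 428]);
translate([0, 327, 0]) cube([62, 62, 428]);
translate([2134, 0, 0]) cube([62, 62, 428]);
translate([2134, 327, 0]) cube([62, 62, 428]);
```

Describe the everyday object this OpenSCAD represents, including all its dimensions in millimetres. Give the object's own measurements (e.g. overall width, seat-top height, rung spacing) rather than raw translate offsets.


A long wooden bench with a 2196 mm (x) × 389 mm (y) seat, 32 mm thick, its top surface 460 mm above the floor. Four 62 mm square legs at the seat corners, flush with the edges, run from z = 0 to the seat underside.


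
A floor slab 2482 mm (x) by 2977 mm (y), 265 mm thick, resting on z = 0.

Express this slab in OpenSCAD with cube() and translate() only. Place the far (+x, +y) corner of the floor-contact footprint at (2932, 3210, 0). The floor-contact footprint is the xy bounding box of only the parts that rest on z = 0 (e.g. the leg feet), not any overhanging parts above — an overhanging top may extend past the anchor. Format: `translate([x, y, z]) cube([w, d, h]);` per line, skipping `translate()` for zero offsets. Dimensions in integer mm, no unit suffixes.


translate([450, 233, 0]) cube([2482, 2977, 265]);


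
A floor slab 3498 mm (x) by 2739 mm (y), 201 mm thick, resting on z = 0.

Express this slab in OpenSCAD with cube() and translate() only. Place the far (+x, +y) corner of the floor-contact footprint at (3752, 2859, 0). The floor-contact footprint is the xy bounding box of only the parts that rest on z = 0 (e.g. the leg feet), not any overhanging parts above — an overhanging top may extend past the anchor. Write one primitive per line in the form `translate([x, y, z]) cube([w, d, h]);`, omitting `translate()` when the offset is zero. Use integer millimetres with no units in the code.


translate([254, 120, 0]) cube([3498, 2739, 201]);


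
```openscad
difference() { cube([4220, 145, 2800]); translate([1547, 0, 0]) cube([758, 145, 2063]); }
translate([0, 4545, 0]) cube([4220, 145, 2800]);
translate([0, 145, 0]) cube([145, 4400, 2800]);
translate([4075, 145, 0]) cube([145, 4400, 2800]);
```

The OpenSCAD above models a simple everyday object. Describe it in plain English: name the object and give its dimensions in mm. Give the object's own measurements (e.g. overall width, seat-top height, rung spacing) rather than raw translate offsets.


A single room: four walls, each 2800 mm tall and 145 mm thick, enclosing an outside footprint 4220×4690 mm (x × y), no floor or roof. The front and back walls (−y and +y sides) run the full x-width; the side walls fit between their inner faces. A door opening 758 mm wide and 2063 mm tall is cut through the front wall from the floor up, its −x edge 1547 mm from the wall's −x end.


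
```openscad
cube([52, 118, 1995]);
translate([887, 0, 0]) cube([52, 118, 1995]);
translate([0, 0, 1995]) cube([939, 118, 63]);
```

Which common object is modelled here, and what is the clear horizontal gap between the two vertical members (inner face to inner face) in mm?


A door frame. The clear opening width is 835 mm.

Two 1995 mm tall posts with a header on top — a door frame. The left jamb is 52 mm wide at x = 0; the right jamb starts at x = 887. The clear opening is 887 − 52 = 835 mm.


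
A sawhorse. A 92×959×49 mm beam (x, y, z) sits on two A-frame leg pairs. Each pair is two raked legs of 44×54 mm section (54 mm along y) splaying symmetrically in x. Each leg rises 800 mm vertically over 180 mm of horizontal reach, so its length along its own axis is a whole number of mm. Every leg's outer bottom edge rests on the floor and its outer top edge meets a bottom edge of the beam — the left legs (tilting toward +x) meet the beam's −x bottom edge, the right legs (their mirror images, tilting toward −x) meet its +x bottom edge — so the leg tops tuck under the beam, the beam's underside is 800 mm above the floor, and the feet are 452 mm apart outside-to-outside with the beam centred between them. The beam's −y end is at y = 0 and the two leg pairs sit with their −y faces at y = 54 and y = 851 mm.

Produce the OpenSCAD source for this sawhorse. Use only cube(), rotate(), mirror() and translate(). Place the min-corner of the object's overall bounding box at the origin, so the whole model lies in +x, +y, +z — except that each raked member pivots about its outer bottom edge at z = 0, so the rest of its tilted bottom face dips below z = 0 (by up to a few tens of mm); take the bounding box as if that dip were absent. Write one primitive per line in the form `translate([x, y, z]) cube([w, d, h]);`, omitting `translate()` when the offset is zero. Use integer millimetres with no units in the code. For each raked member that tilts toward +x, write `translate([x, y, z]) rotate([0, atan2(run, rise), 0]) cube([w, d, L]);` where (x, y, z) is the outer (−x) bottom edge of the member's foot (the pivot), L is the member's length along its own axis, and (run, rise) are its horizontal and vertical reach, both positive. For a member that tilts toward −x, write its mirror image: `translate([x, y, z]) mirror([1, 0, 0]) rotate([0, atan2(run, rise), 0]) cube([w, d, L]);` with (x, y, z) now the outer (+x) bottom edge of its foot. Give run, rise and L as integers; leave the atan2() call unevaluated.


translate([180, 0, 800]) cube([92, 959, 49]);
translate([0, 54, 0]) rotate([0, atan2(180, 800), 0]) cube([44, 54, 820]);
translate([452, 54, 0]) mirror([1, 0, 0]) rotate([0, atan2(180, 800), 0]) cube([44, 54, 820]);
translate([0, 851, 0]) rotate([0, atan2(180, 800), 0]) cube([44, 54, 820]);
translate([452, 851, 0]) mirror([1, 0, 0]) rotate([0, atan2(180, 800), 0]) cube([44, 54, 820]);


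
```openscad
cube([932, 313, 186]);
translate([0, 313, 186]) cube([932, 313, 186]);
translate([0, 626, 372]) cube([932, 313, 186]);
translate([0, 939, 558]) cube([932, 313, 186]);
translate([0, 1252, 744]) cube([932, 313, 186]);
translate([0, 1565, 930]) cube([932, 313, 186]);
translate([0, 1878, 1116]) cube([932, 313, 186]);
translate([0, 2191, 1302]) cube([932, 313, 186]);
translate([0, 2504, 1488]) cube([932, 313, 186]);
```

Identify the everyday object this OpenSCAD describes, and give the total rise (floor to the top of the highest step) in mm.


A staircase. The total rise is 1674 mm.

9 identical blocks, each offset up and back from the previous — a staircase. Each step is 186 mm tall and there are 9 of them, so the total rise is 9 × 186 = 1674 mm.


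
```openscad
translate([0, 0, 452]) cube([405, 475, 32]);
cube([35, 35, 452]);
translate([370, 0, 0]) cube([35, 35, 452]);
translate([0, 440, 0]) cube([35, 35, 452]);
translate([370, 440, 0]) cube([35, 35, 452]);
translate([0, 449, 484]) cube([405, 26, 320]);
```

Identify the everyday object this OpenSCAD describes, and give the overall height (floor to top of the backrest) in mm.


A chair. The overall height is 804 mm.

A slab on four corner posts with a tall panel at the back — a chair. The seat slab sits at z = 452 with thickness 32, and the 320 mm backrest starts at the seat top, so the overall height is 452 + 32 + 320 = 804 mm.


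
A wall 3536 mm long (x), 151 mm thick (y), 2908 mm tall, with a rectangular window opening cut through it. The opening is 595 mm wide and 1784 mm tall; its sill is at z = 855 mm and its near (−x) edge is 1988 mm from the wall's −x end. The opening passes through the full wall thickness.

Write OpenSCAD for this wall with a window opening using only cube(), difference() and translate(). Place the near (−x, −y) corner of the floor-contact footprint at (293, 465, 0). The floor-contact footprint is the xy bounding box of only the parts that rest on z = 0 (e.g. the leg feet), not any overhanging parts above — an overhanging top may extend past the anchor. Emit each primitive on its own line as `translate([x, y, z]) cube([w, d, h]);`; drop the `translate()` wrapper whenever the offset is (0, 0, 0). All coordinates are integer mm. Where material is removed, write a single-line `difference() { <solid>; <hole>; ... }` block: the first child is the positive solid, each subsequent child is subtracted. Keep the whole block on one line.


difference() { translate([293, 465, 0]) cube([3536, 151, 2908]); translate([2281, 465, 855]) cube([595, 151, 1784]); }


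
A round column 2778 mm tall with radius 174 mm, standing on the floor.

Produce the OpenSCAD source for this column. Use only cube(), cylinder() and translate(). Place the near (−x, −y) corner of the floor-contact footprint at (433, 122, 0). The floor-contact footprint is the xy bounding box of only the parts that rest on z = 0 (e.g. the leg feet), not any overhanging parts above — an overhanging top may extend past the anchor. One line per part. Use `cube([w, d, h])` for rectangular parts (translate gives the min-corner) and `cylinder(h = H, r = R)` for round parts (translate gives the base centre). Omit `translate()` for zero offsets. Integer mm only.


translate([607, 296, 0]) cylinder(h = 2778, r = 174);


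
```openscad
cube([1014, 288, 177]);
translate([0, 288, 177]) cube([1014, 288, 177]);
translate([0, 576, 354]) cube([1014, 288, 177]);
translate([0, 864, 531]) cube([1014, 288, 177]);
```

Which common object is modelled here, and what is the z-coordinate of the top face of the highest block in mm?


A staircase. The total rise is 708 mm.

4 identical blocks, each offset up and back from the previous — a staircase. Each step is 177 mm tall and there are 4 of them, so the total rise is 4 × 177 = 708 mm.


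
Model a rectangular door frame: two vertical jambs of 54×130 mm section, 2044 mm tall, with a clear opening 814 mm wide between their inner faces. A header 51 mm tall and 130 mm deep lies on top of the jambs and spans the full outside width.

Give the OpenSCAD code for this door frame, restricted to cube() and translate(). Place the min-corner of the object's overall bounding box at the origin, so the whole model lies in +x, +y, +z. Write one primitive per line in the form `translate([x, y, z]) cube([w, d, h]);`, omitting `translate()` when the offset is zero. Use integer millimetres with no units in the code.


cube([54, 130, 2044]);
translate([868, 0, 0]) cube([54, 130, 2044]);
translate([0, 0, 2044]) cube([922, 130, 51]);


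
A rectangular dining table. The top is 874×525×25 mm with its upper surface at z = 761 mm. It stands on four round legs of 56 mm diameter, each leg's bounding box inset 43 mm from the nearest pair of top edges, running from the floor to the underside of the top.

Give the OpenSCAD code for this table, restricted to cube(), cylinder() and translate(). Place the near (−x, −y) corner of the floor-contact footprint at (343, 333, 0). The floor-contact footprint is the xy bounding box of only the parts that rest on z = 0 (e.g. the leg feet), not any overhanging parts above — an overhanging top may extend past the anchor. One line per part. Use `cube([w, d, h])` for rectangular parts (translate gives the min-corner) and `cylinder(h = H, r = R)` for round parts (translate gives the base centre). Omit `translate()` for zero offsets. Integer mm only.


// leg_h = 761 - 25 = 736
translate([300, 290, 736]) cube([874, 525, 25]);
translate([371, 361, 0]) cylinder(h = 736, r = 28);
translate([1103, 361, 0]) cylinder(h = 736, r = 28);
translate([371, 744, 0]) cylinder(h = 736, r = 28);
translate([1103, 744, 0]) cylinder(h = 736, r = 28);


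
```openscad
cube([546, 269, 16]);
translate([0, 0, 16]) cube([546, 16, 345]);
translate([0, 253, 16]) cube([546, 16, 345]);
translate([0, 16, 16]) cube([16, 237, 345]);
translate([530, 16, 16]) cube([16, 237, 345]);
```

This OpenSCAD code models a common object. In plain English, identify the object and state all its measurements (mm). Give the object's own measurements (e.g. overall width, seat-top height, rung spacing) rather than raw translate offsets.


An open-topped rectangular box: outside dimensions 546×269×361 mm, with a uniform wall and base thickness of 16 mm. The base is a full 546×269 slab on the floor; four walls sit on top of the base. The front and back walls (the −y and +y sides) span the full width; the two side walls fit between them.


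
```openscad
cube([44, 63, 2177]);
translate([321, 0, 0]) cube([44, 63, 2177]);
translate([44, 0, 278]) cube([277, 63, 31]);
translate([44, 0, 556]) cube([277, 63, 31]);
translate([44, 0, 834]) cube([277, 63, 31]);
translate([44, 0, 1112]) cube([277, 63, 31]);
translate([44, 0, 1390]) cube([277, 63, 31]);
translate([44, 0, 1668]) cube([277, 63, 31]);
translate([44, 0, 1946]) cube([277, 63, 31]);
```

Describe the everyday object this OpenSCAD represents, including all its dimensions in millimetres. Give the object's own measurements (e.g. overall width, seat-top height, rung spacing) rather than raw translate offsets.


A straight ladder. Two 44×63 mm vertical rails, 2177 mm tall, stand 365 mm apart (outside-to-outside) with their front faces coplanar on the −y side. 7 rungs, each 63 mm deep and 31 mm tall, span between the inner faces of the rails, front faces flush with the rails. The lowest rung's underside is at z = 278 mm and rungs are spaced 278 mm apart (underside to underside).


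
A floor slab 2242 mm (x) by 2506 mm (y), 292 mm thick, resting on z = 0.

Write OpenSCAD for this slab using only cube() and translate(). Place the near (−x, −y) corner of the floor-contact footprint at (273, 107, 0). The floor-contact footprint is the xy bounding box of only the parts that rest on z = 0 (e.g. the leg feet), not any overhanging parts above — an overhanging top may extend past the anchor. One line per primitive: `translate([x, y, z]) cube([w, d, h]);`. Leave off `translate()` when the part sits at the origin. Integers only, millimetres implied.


translate([273, 107, 0]) cube([2242, 2506, 292]);


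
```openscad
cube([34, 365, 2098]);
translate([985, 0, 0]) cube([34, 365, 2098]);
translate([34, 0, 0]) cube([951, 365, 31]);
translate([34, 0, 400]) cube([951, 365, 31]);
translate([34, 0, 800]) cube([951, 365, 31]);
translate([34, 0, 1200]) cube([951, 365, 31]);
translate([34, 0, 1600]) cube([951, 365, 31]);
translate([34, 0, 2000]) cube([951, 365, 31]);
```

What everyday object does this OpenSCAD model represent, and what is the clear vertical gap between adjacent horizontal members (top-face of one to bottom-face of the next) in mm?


A bookshelf. The clear shelf gap is 369 mm.

Two tall side panels with 6 horizontal boards between them — a bookshelf. The first two shelf undersides are at z = 0 and z = 400; with shelf thickness 31, the clear gap is 400 − 0 − 31 = 369 mm.


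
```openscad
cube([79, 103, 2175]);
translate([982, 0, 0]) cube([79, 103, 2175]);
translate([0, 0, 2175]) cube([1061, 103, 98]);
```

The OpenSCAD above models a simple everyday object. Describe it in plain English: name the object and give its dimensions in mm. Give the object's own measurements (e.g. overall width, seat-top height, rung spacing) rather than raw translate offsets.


A door frame. The clear opening is 903 mm wide and 2175 mm high. Two 79 mm wide jambs, 103 mm deep, stand either side of the opening from the floor to the top of the opening. A 98 mm thick head sits across the top of both jambs, spanning the full outside width of the frame.


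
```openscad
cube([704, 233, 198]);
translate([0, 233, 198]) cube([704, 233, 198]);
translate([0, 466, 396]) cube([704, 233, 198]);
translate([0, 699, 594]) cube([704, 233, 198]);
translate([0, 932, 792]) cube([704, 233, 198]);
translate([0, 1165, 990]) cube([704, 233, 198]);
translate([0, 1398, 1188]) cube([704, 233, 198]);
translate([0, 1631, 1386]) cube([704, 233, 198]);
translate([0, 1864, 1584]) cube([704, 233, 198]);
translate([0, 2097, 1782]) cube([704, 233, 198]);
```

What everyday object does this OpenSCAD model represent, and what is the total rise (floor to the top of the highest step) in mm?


A staircase. The total rise is 1980 mm.

10 identical blocks, each offset up and back from the previous — a staircase. Each step is 198 mm tall and there are 10 of them, so the total rise is 10 × 198 = 1980 mm.


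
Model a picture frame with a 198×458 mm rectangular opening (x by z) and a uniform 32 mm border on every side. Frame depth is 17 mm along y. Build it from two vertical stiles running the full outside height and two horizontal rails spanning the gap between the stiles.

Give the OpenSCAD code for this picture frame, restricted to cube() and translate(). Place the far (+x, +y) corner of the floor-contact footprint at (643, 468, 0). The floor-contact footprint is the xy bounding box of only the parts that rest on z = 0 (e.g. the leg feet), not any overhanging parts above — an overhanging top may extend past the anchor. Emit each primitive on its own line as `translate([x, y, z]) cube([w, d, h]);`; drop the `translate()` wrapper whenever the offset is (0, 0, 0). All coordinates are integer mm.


translate([381, 451, 0]) cube([32, 17, 522]);
translate([611, 451, 0]) cube([32, 17, 522]);
translate([413, 451, 0]) cube([198, 17, 32]);
translate([413, 451, 490]) cube([198, 17, 32]);


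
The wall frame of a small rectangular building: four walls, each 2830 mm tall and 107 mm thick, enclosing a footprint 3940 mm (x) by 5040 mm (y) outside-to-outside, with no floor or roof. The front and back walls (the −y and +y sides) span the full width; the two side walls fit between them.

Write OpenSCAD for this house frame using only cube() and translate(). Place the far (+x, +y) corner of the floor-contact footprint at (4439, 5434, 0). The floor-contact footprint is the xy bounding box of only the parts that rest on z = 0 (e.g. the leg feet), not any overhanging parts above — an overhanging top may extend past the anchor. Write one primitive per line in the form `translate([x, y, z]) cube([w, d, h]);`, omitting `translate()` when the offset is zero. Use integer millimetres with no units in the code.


translate([499, 394, 0]) cube([3940, 107, 2830]);
translate([499, 5327, 0]) cube([3940, 107, 2830]);
translate([499, 501, 0]) cube([107, 4826, 2830]);
translate([4332, 501, 0]) cube([107, 4826, 2830]);


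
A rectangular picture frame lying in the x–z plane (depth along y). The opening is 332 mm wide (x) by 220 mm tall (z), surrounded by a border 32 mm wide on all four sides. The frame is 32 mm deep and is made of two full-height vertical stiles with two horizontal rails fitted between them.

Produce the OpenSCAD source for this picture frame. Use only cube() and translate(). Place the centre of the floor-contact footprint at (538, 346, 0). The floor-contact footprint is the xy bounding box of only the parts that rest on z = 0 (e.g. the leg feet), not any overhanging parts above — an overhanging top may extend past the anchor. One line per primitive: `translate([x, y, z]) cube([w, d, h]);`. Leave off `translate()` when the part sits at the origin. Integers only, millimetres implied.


translate([340, 330, 0]) cube([32, 32, 284]);
translate([704, 330, 0]) cube([32, 32, 284]);
translate([372, 330, 0]) cube([332, 32, 32]);
translate([372, 330, 252]) cube([332, 32, 32]);


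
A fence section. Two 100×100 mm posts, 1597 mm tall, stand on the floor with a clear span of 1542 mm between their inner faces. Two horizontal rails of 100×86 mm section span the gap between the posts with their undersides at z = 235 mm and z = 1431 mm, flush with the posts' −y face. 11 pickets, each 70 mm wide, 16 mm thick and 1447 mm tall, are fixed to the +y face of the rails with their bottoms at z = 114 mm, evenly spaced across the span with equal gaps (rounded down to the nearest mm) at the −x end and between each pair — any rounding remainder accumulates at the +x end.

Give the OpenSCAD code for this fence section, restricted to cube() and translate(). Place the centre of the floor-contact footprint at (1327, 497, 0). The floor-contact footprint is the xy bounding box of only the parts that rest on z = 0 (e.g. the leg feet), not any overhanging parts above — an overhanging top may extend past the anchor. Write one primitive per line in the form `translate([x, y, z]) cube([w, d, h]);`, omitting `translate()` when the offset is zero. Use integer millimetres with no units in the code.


translate([456, 447, 0]) cube([100, 100, 1597]);
translate([2098, 447, 0]) cube([100, 100, 1597]);
translate([556, 447, 235]) cube([1542, 100, 86]);
translate([556, 447, 1431]) cube([1542, 100, 86]);
translate([620, 547, 114]) cube([70, 16, 1447]);
translate([754, 547, 114]) cube([70, 16, 1447]);
translate([888, 547, 114]) cube([70, 16, 1447]);
translate([1022, 547, 114]) cube([70, 16, 1447]);
translate([1156, 547, 114]) cube([70, 16, 1447]);
translate([1290, 547, 114]) cube([70, 16, 1447]);
translate([1424, 547, 114]) cube([70, 16, 1447]);
translate([1558, 547, 114]) cube([70, 16, 1447]);
translate([1692, 547, 114]) cube([70, 16, 1447]);
translate([1826, 547, 114]) cube([70, 16, 1447]);
translate([1960, 547, 114]) cube([70, 16, 1447]);


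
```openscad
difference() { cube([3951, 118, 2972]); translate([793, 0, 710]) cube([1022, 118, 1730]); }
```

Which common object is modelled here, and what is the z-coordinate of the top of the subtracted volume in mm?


A wall with a window opening. The window head height is 2440 mm.

A wall with a rectangular opening subtracted — a window. Sill at z = 710, opening 1730 mm tall, so the head is at 710 + 1730 = 2440 mm.


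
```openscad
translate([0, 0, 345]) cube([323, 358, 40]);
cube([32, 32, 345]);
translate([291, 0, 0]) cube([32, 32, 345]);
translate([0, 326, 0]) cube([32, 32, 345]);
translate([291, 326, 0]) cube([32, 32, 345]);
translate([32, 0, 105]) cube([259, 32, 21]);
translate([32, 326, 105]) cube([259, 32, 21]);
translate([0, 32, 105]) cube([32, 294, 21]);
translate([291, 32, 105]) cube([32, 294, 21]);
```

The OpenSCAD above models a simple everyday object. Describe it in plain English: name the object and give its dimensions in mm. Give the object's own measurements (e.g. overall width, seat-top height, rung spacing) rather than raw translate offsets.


A four-legged stool. The seat is a 323×358×40 mm slab whose top surface is at z = 385 mm; four square legs, each 32×32 mm in cross-section, run from the floor (z = 0) to the underside of the seat, each flush with a corner of the seat. Four stretchers, 32 mm wide and 21 mm tall, connect adjacent legs with their undersides at z = 105 mm, each running between the inner faces of the legs it joins and aligned with the legs' outer faces on the other axis.


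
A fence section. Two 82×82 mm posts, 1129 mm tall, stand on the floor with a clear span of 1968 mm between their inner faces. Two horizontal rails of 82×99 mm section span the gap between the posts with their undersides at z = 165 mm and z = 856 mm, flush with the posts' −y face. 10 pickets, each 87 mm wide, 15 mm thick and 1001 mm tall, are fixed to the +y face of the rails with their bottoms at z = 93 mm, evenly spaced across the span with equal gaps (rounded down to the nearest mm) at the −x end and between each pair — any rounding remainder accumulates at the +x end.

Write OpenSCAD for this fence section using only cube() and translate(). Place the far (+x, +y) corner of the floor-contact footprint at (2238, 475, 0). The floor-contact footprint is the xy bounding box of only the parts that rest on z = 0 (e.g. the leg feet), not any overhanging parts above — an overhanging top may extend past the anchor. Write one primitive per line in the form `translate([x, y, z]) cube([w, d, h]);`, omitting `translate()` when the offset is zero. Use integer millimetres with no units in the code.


translate([106, 393, 0]) cube([82, 82, 1129]);
translate([2156, 393, 0]) cube([82, 82, 1129]);
translate([188, 393, 165]) cube([1968, 82, 99]);
translate([188, 393, 856]) cube([1968, 82, 99]);
translate([287, 475, 93]) cube([87, 15, 1001]);
translate([473, 475, 93]) cube([87, 15, 1001]);
translate([659, 475, 93]) cube([87, 15, 1001]);
translate([845, 475, 93]) cube([87, 15, 1001]);
translate([1031, 475, 93]) cube([87, 15, 1001]);
translate([1217, 475, 93]) cube([87, 15, 1001]);
translate([1403, 475, 93]) cube([87, 15, 1001]);
translate([1589, 475, 93]) cube([87, 15, 1001]);
translate([1775, 475, 93]) cube([87, 15, 1001]);
translate([1961, 475, 93]) cube([87, 15, 1001]);
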